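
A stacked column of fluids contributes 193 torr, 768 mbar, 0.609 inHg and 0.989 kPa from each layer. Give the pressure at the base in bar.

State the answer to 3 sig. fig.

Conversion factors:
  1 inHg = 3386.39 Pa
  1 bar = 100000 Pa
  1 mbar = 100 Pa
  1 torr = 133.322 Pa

1.06 bar

193 torr × 133.322 = 25731.1 Pa
768 mbar × 100 = 76800 Pa
0.609 inHg × 3386.39 = 2062.31 Pa
0.989 kPa × 1000 = 989 Pa
Total: 25731.1 + 76800 + 2062.31 + 989 = 105582 Pa
In bar: 105582 / 100000 = 1.05582 bar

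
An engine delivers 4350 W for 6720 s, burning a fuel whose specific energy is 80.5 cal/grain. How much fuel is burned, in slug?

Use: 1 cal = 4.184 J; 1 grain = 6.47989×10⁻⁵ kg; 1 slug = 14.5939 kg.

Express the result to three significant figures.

0.385 slug

E = P × t = 4350 × 6720 = 2.9232×10⁷ J
80.5 cal/grain → 5.1978×10⁶ J/kg
m = E / e_s = 2.9232×10⁷ / 5.1978×10⁶ = 5.62392 kg
In slug: 5.62392 / 14.5939 = 0.385361 slug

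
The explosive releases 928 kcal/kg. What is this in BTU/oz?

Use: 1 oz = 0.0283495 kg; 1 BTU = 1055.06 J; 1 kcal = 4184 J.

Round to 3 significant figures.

928 kcal/kg × 4184 J/kcal = 3.88275×10⁶ J/kg
3.88275×10⁶ J/kg ÷ 1055.06 J/BTU × 0.0283495 kg/oz = 104.33 BTU/oz

104 BTU/oz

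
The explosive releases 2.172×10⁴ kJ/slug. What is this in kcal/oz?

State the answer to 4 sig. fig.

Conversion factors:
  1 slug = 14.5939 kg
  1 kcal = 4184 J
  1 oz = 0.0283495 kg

2.172×10⁴ kJ/slug × 1000 J/kJ ÷ 14.5939 kg/slug = 1.48829×10⁶ J/kg
1.48829×10⁶ J/kg ÷ 4184 J/kcal × 0.0283495 kg/oz = 10.0842 kcal/oz

10.08 kcal/oz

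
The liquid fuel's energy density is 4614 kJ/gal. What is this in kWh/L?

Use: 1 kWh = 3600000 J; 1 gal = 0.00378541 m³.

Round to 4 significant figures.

0.3386 kWh/L

4614 kJ/gal × 1000 J/kJ ÷ 0.00378541 m³/gal = 1.21889×10⁹ J/m³
1.21889×10⁹ J/m³ ÷ 3600000 J/kWh × 0.001 m³/L = 0.338581 kWh/L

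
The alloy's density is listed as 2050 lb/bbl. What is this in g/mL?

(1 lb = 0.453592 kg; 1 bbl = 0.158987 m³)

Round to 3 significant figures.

2050 lb/bbl × 0.453592 kg/lb ÷ 0.158987 m³/bbl = 5848.68 kg/m³
5848.68 kg/m³ ÷ 0.001 kg/g × 10⁻⁶ m³/mL = 5.84868 g/mL

5.85 g/mL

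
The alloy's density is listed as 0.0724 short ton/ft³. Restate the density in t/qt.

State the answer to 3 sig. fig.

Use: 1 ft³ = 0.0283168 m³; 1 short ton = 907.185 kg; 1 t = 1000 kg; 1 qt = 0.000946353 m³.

0.00220 t/qt

0.0724 short ton/ft³ × 907.185 kg/short ton ÷ 0.0283168 m³/ft³ = 2319.48 kg/m³
2319.48 kg/m³ ÷ 1000 kg/t × 0.000946353 m³/qt = 0.00219505 t/qt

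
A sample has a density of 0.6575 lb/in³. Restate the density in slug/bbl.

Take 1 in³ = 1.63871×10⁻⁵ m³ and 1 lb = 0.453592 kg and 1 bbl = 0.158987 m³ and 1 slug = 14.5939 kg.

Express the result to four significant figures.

198.3 slug/bbl

0.6575 lb/in³ × 0.453592 kg/lb ÷ 1.63871×10⁻⁵ m³/in³ = 18199.5 kg/m³
18199.5 kg/m³ ÷ 14.5939 kg/slug × 0.158987 m³/bbl = 198.267 slug/bbl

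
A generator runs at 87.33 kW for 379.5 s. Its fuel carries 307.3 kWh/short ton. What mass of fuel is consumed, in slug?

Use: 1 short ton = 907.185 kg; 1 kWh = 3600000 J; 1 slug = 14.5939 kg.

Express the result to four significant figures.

87.33 kW → 87330 W
E = P × t = 87330 × 379.5 = 3.31417×10⁷ J
307.3 kWh/short ton → 1.21946×10⁶ J/kg
m = E / e_s = 3.31417×10⁷ / 1.21946×10⁶ = 27.1774 kg
In slug: 27.1774 / 14.5939 = 1.86224 slug

1.862 slug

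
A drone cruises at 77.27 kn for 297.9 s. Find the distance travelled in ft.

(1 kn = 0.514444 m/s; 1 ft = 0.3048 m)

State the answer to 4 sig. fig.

77.27 kn × 0.514444 → 39.7511 m/s
d = v × t = 39.7511 m/s × 297.9 s = 11841.9 m
11841.9 m ÷ (0.3048 m/ft) = 38851.4 ft

3.885×10⁴ ft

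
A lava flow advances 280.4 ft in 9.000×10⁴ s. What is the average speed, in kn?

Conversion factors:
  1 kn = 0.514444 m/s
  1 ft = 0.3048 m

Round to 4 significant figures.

280.4 ft × 0.3048 → 85.4659 m
v = d / t = 85.4659 m / 90000 s = 9.49621×10⁻⁴ m/s
9.49621×10⁻⁴ m/s ÷ (0.514444 m/s/kn) = 0.00184592 kn

0.001846 kn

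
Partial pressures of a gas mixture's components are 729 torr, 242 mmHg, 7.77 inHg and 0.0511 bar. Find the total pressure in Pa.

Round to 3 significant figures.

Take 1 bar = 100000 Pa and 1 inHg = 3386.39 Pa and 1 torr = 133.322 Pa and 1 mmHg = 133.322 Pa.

729 torr × 133.322 = 97191.7 Pa
242 mmHg × 133.322 = 32263.9 Pa
7.77 inHg × 3386.39 = 26312.3 Pa
0.0511 bar × 100000 = 5110 Pa
Sum: 97191.7 + 32263.9 + 26312.3 + 5110 = 160878 Pa

1.61×10⁵ Pa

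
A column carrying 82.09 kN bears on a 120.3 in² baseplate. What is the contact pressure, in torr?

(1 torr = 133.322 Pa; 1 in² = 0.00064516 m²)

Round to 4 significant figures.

82.09 kN × 1000 → 82090 N
120.3 in² × 0.00064516 → 0.0776127 m²
P = F / A = 82090 N / 0.0776127 m² = 1.05769×10⁶ Pa
1.05769×10⁶ Pa ÷ (133.322 Pa/torr) = 7933.35 torr

7933 torr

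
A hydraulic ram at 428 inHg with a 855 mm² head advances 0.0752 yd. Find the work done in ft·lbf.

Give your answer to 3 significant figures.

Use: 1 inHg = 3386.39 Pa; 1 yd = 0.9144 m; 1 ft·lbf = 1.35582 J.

62.8 ft·lbf

428 inHg → 1.44937×10⁶ Pa
855 mm² → 8.55×10⁻⁴ m²
F = P × A = 1.44937×10⁶ × 8.55×10⁻⁴ = 1239.21 N
0.0752 yd → 0.0687629 m
W = F × d = 1239.21 × 0.0687629 = 85.2117 J
In ft·lbf: 85.2117 / 1.35582 = 62.8488 ft·lbf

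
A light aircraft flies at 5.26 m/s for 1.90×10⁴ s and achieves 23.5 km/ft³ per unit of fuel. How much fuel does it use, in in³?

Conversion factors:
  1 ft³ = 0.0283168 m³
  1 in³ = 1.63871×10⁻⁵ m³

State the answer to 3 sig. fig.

d = v × t = 5.26 × 19000 = 99940 m
23.5 km/ft³ → 829896 m/m³
V = d / (distance per unit fuel) = 99940 / 829896 = 0.120425 m³
In in³: 0.120425 / 1.63871×10⁻⁵ = 7348.77 in³

7350 in³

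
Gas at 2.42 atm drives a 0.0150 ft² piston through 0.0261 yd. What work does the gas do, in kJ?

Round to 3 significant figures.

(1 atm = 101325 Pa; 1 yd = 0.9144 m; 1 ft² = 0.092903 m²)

0.00816 kJ

2.42 atm → 245206 Pa
0.0150 ft² → 0.00139354 m²
F = P × A = 245206 × 0.00139354 = 341.704 N
0.0261 yd → 0.0238658 m
W = F × d = 341.704 × 0.0238658 = 8.15504 J
In kJ: 8.15504 / 1000 = 0.00815504 kJ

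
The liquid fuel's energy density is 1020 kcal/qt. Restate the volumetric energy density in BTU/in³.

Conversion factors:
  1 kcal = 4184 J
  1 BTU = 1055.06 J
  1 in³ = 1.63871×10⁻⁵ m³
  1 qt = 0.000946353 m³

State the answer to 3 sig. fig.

1020 kcal/qt × 4184 J/kcal ÷ 0.000946353 m³/qt = 4.50961×10⁹ J/m³
4.50961×10⁹ J/m³ ÷ 1055.06 J/BTU × 1.63871×10⁻⁵ m³/in³ = 70.0429 BTU/in³

70.0 BTU/in³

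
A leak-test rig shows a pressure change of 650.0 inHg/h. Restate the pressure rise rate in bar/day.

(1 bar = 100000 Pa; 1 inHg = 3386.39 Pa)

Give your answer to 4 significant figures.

528.3 bar/day

650.0 inHg/h × 3386.39 Pa/inHg ÷ 3600 s/h = 611.432 Pa/s
611.432 Pa/s ÷ 100000 Pa/bar × 86400 s/day = 528.277 bar/day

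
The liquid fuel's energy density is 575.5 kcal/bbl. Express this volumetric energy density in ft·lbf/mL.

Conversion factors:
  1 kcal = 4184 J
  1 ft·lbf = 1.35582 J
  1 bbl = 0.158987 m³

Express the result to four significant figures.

11.17 ft·lbf/mL

575.5 kcal/bbl × 4184 J/kcal ÷ 0.158987 m³/bbl = 1.51452×10⁷ J/m³
1.51452×10⁷ J/m³ ÷ 1.35582 J/ft·lbf × 10⁻⁶ m³/mL = 11.1705 ft·lbf/mL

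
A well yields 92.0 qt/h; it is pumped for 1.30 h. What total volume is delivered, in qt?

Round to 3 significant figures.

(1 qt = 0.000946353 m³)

92.0 qt/h → 2.41846×10⁻⁵ m³/s
1.30 h → 4680 s
V = Q × t = 2.41846×10⁻⁵ × 4680 = 0.113184 m³
In qt: 0.113184 / 0.000946353 = 119.6 qt

120 qt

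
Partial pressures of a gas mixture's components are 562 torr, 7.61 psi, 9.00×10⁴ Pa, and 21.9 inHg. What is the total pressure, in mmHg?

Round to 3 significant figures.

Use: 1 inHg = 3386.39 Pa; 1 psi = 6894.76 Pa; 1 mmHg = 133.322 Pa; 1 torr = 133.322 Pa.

2190 mmHg

562 torr × 133.322 → 74927 Pa
7.61 psi × 6894.76 → 52469.1 Pa
9.00×10⁴ Pa (already Pa)
21.9 inHg × 3386.39 → 74161.9 Pa
Combined: 74927 + 52469.1 + 90000 + 74161.9 = 291558 Pa
In mmHg: 291558 / 133.322 = 2186.87 mmHg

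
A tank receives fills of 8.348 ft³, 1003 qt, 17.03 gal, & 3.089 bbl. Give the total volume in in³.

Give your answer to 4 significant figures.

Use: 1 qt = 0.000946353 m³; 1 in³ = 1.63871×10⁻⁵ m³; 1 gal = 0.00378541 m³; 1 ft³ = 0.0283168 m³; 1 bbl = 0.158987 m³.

1.063×10⁵ in³

8.348 ft³ × 0.0283168 = 0.236389 m³
1003 qt × 0.000946353 = 0.949192 m³
17.03 gal × 0.00378541 = 0.0644655 m³
3.089 bbl × 0.158987 = 0.491111 m³
Combined: 0.236389 + 0.949192 + 0.0644655 + 0.491111 = 1.74116 m³
In in³: 1.74116 / 1.63871×10⁻⁵ = 106252 in³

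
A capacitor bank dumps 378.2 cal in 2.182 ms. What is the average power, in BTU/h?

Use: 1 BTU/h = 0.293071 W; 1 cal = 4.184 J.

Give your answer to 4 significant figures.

378.2 cal × 4.184 → 1582.39 J
2.182 ms × 0.001 → 0.002182 s
P = E / t = 1582.39 J / 0.002182 s = 725202 W
725202 W ÷ (0.293071 W/BTU/h) = 2.47449×10⁶ BTU/h

2.474×10⁶ BTU/h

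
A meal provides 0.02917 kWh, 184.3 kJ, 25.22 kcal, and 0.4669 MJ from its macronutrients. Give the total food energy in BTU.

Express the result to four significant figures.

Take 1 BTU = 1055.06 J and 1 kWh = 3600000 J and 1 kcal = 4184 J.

816.8 BTU

0.02917 kWh × 3600000 → 105012 J
184.3 kJ × 1000 → 184300 J
25.22 kcal × 4184 → 105520 J
0.4669 MJ × 1000000 → 466900 J
Total: 105012 + 184300 + 105520 + 466900 = 861732 J
In BTU: 861732 / 1055.06 = 816.761 BTU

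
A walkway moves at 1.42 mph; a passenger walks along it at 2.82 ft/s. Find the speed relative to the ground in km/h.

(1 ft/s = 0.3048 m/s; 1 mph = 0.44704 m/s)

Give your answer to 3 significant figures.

5.38 km/h

1.42 mph × 0.44704 = 0.634797 m/s
2.82 ft/s × 0.3048 = 0.859536 m/s
Combined: 0.634797 + 0.859536 = 1.49433 m/s
In km/h: 1.49433 / (1/3.6) = 5.37959 km/h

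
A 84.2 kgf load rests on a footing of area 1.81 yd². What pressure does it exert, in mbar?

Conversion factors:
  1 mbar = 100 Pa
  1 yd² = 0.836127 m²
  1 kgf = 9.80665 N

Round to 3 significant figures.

84.2 kgf × 9.80665 = 825.72 N
1.81 yd² × 0.836127 = 1.51339 m²
P = F / A = 825.72 N / 1.51339 m² = 545.61 Pa
545.61 Pa ÷ (100 Pa/mbar) = 5.4561 mbar

5.46 mbar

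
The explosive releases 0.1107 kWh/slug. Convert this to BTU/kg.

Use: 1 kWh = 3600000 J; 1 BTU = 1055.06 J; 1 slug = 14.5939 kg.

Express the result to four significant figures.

25.88 BTU/kg

0.1107 kWh/slug × 3600000 J/kWh ÷ 14.5939 kg/slug = 27307.3 J/kg
27307.3 J/kg ÷ 1055.06 J/BTU = 25.8822 BTU/kg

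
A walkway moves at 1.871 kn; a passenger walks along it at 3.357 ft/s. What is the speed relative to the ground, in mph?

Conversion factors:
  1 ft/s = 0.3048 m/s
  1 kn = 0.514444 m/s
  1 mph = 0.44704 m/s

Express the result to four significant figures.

1.871 kn × 0.514444 = 0.962525 m/s
3.357 ft/s × 0.3048 = 1.02321 m/s
Combined: 0.962525 + 1.02321 = 1.98574 m/s
In mph: 1.98574 / 0.44704 = 4.44197 mph

4.442 mph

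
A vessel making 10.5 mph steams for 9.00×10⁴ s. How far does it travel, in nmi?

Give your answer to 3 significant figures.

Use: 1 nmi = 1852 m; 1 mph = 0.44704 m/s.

228 nmi

10.5 mph × 0.44704 → 4.69392 m/s
d = v × t = 4.69392 m/s × 90000 s = 422453 m
422453 m ÷ (1852 m/nmi) = 228.106 nmi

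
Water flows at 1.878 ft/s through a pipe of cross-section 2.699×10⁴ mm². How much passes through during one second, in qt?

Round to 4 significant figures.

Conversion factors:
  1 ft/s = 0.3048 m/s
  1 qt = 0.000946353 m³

1.878 ft/s × 0.3048 → 0.572414 m/s
2.699×10⁴ mm² × 10⁻⁶ → 0.02699 m²
V = v × A × t = 0.572414 m/s × 0.02699 m² × 1 s = 0.0154495 m³
0.0154495 m³ ÷ (0.000946353 m³/qt) = 16.3253 qt

16.33 qt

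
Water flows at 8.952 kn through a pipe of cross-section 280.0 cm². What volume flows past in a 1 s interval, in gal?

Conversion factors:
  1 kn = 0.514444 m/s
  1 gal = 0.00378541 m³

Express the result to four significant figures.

34.06 gal

8.952 kn × 0.514444 = 4.6053 m/s
280.0 cm² × 0.0001 = 0.028 m²
V = v × A × t = 4.6053 m/s × 0.028 m² × 1 s = 0.128948 m³
0.128948 m³ ÷ (0.00378541 m³/gal) = 34.0645 gal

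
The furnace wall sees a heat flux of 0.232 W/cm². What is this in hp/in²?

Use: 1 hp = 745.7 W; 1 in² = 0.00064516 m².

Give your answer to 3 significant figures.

0.232 W/cm² ÷ 0.0001 m²/cm² = 2320 W/m²
2320 W/m² ÷ 745.7 W/hp × 0.00064516 m²/in² = 0.0020072 hp/in²

0.00201 hp/in²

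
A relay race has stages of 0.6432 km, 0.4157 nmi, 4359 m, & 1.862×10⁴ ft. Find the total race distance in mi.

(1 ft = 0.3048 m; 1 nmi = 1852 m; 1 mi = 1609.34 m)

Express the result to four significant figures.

7.113 mi

0.6432 km × 1000 = 643.2 m
0.4157 nmi × 1852 = 769.876 m
4359 m (already m)
1.862×10⁴ ft × 0.3048 = 5675.38 m
Sum: 643.2 + 769.876 + 4359 + 5675.38 = 11447.5 m
In mi: 11447.5 / 1609.34 = 7.11316 mi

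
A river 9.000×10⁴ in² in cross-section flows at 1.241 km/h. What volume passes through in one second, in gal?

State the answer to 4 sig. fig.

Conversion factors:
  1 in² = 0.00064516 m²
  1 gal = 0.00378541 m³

5288 gal

1.241 km/h × (1/3.6) = 0.344722 m/s
9.000×10⁴ in² × 0.00064516 = 58.0644 m²
V = v × A × t = 0.344722 m/s × 58.0644 m² × 1 s = 20.0161 m³
20.0161 m³ ÷ (0.00378541 m³/gal) = 5287.7 gal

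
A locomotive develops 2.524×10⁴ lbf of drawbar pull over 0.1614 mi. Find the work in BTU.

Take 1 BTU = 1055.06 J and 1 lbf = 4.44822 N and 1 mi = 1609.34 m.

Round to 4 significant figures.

2.524×10⁴ lbf × 4.44822 = 112273 N
0.1614 mi × 1609.34 = 259.747 m
W = F × d = 112273 N × 259.747 m = 2.91626×10⁷ J
2.91626×10⁷ J ÷ (1055.06 J/BTU) = 27640.7 BTU

2.764×10⁴ BTU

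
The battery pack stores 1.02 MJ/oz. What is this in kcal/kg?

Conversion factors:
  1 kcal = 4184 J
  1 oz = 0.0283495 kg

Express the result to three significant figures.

8600 kcal/kg

1.02 MJ/oz × 1000000 J/MJ ÷ 0.0283495 kg/oz = 3.59795×10⁷ J/kg
3.59795×10⁷ J/kg ÷ 4184 J/kcal = 8599.31 kcal/kg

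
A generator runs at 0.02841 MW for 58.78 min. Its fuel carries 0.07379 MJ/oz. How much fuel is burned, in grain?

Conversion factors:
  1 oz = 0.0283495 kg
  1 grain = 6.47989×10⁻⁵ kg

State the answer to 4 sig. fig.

5.941×10⁵ grain

0.02841 MW → 28410 W
58.78 min → 3526.8 s
E = P × t = 28410 × 3526.8 = 1.00196×10⁸ J
0.07379 MJ/oz → 2.60287×10⁶ J/kg
m = E / e_s = 1.00196×10⁸ / 2.60287×10⁶ = 38.4944 kg
In grain: 38.4944 / 6.47989×10⁻⁵ = 594059 grain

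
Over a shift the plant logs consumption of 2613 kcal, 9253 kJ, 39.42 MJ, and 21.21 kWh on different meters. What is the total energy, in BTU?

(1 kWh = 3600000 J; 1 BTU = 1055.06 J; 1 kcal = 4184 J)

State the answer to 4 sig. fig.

1.289×10⁵ BTU

2613 kcal × 4184 = 1.09328×10⁷ J
9253 kJ × 1000 = 9.253×10⁶ J
39.42 MJ × 1000000 = 3.942×10⁷ J
21.21 kWh × 3600000 = 7.6356×10⁷ J
Sum: 1.09328×10⁷ + 9.253×10⁶ + 3.942×10⁷ + 7.6356×10⁷ = 1.35962×10⁸ J
In BTU: 1.35962×10⁸ / 1055.06 = 128867 BTU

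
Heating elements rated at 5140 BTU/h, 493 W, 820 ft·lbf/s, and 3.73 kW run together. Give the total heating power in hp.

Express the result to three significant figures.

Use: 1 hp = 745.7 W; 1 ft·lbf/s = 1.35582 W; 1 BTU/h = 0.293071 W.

5140 BTU/h × 0.293071 = 1506.38 W
493 W (already W)
820 ft·lbf/s × 1.35582 = 1111.77 W
3.73 kW × 1000 = 3730 W
Combined: 1506.38 + 493 + 1111.77 + 3730 = 6841.15 W
In hp: 6841.15 / 745.7 = 9.17413 hp

9.17 hp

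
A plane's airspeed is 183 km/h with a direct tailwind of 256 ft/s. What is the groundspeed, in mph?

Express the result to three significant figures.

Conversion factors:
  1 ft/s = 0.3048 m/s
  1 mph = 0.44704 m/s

288 mph

183 km/h × (1/3.6) = 50.8333 m/s
256 ft/s × 0.3048 = 78.0288 m/s
Total: 50.8333 + 78.0288 = 128.862 m/s
In mph: 128.862 / 0.44704 = 288.256 mph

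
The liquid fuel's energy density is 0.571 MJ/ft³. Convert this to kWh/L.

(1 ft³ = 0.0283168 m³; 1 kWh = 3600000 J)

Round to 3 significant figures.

0.571 MJ/ft³ × 1000000 J/MJ ÷ 0.0283168 m³/ft³ = 2.01647×10⁷ J/m³
2.01647×10⁷ J/m³ ÷ 3600000 J/kWh × 0.001 m³/L = 0.00560131 kWh/L

0.00560 kWh/L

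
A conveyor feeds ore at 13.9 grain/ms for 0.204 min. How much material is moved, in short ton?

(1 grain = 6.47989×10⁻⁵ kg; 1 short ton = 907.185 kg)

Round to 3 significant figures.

13.9 grain/ms → 0.900705 kg/s
0.204 min → 12.24 s
m = ṁ × t = 0.900705 × 12.24 = 11.0246 kg
In short ton: 11.0246 / 907.185 = 0.0121525 short ton

0.0122 short ton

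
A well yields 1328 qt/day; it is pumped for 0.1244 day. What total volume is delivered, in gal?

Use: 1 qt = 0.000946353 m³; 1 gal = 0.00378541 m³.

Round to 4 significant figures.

1328 qt/day → 1.45458×10⁻⁵ m³/s
0.1244 day → 10748.2 s
V = Q × t = 1.45458×10⁻⁵ × 10748.2 = 0.156341 m³
In gal: 0.156341 / 0.00378541 = 41.3009 gal

41.30 gal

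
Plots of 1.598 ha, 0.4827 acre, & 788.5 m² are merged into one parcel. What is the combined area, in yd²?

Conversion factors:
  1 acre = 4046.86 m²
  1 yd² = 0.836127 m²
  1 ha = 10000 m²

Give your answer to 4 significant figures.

2.239×10⁴ yd²

1.598 ha × 10000 → 15980 m²
0.4827 acre × 4046.86 → 1953.42 m²
788.5 m² (already m²)
Sum: 15980 + 1953.42 + 788.5 = 18721.9 m²
In yd²: 18721.9 / 0.836127 = 22391.2 yd²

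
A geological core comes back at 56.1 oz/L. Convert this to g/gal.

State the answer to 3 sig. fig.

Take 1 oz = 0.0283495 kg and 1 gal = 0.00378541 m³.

6020 g/gal

56.1 oz/L × 0.0283495 kg/oz ÷ 0.001 m³/L = 1590.41 kg/m³
1590.41 kg/m³ ÷ 0.001 kg/g × 0.00378541 m³/gal = 6020.35 g/gal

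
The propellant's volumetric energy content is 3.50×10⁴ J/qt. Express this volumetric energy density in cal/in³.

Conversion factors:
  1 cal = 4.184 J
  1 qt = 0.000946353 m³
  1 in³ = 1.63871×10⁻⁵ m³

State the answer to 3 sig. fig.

3.50×10⁴ J/qt ÷ 0.000946353 m³/qt = 3.69841×10⁷ J/m³
3.69841×10⁷ J/m³ ÷ 4.184 J/cal × 1.63871×10⁻⁵ m³/in³ = 144.852 cal/in³

145 cal/in³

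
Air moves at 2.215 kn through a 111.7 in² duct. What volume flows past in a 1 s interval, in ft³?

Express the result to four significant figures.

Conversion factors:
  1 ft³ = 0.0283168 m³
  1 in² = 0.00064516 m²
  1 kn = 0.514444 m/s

2.900 ft³

2.215 kn × 0.514444 → 1.13949 m/s
111.7 in² × 0.00064516 → 0.0720644 m²
V = v × A × t = 1.13949 m/s × 0.0720644 m² × 1 s = 0.0821167 m³
0.0821167 m³ ÷ (0.0283168 m³/ft³) = 2.89993 ft³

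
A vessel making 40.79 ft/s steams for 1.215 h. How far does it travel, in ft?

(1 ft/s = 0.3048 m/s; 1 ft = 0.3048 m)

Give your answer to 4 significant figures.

1.784×10⁵ ft

40.79 ft/s × 0.3048 → 12.4328 m/s
1.215 h × 3600 → 4374 s
d = v × t = 12.4328 m/s × 4374 s = 54381.1 m
54381.1 m ÷ (0.3048 m/ft) = 178416 ft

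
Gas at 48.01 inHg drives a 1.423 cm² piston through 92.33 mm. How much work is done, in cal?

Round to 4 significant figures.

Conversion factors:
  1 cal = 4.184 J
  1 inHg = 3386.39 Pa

48.01 inHg → 162581 Pa
1.423 cm² → 1.423×10⁻⁴ m²
F = P × A = 162581 × 1.423×10⁻⁴ = 23.1353 N
92.33 mm → 0.09233 m
W = F × d = 23.1353 × 0.09233 = 2.13608 J
In cal: 2.13608 / 4.184 = 0.510535 cal

0.5105 cal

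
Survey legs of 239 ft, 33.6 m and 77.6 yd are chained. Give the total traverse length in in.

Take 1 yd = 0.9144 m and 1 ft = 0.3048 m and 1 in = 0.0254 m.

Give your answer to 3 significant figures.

6980 in

239 ft × 0.3048 = 72.8472 m
33.6 m (already m)
77.6 yd × 0.9144 = 70.9574 m
Combined: 72.8472 + 33.6 + 70.9574 = 177.405 m
In in: 177.405 / 0.0254 = 6984.45 in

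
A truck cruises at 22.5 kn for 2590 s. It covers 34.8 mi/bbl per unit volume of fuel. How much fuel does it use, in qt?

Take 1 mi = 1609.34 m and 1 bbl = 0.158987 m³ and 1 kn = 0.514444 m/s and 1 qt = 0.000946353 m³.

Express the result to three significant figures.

89.9 qt

22.5 kn → 11.575 m/s
d = v × t = 11.575 × 2590 = 29979.2 m
34.8 mi/bbl → 352262 m/m³
V = d / (distance per unit fuel) = 29979.2 / 352262 = 0.0851048 m³
In qt: 0.0851048 / 0.000946353 = 89.9292 qt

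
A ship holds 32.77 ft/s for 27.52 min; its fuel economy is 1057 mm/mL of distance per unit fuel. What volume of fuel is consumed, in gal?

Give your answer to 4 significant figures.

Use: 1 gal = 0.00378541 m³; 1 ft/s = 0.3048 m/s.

32.77 ft/s → 9.9883 m/s
27.52 min → 1651.2 s
d = v × t = 9.9883 × 1651.2 = 16492.7 m
1057 mm/mL → 1.057×10⁶ m/m³
V = d / (distance per unit fuel) = 16492.7 / 1.057×10⁶ = 0.0156033 m³
In gal: 0.0156033 / 0.00378541 = 4.12196 gal

4.122 gal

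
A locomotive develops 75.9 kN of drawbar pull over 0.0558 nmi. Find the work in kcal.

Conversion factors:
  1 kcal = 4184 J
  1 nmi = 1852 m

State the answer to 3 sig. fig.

75.9 kN × 1000 = 75900 N
0.0558 nmi × 1852 = 103.342 m
W = F × d = 75900 N × 103.342 m = 7.84366×10⁶ J
7.84366×10⁶ J ÷ (4184 J/kcal) = 1874.68 kcal

1870 kcal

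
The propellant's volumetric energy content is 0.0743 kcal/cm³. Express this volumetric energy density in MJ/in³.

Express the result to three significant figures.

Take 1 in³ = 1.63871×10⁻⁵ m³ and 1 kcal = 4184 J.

0.0743 kcal/cm³ × 4184 J/kcal ÷ 10⁻⁶ m³/cm³ = 3.10871×10⁸ J/m³
3.10871×10⁸ J/m³ ÷ 1000000 J/MJ × 1.63871×10⁻⁵ m³/in³ = 0.00509427 MJ/in³

0.00509 MJ/in³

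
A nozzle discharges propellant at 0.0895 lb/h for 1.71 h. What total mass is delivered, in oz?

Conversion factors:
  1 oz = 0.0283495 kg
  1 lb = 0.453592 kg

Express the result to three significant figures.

0.0895 lb/h → 1.12768×10⁻⁵ kg/s
1.71 h → 6156 s
m = ṁ × t = 1.12768×10⁻⁵ × 6156 = 0.06942 kg
In oz: 0.06942 / 0.0283495 = 2.44872 oz

2.45 oz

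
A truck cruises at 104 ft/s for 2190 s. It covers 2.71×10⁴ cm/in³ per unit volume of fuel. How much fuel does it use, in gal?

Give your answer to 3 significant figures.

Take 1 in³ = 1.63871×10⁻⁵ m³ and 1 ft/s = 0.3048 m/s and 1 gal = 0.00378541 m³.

104 ft/s → 31.6992 m/s
d = v × t = 31.6992 × 2190 = 69421.2 m
2.71×10⁴ cm/in³ → 1.65374×10⁷ m/m³
V = d / (distance per unit fuel) = 69421.2 / 1.65374×10⁷ = 0.00419783 m³
In gal: 0.00419783 / 0.00378541 = 1.10895 gal

1.11 gal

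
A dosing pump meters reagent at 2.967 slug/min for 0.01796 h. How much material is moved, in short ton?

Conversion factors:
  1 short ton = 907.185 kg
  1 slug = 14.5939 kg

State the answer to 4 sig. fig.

2.967 slug/min → 0.721668 kg/s
0.01796 h → 64.656 s
m = ṁ × t = 0.721668 × 64.656 = 46.6602 kg
In short ton: 46.6602 / 907.185 = 0.0514341 short ton

0.05143 short ton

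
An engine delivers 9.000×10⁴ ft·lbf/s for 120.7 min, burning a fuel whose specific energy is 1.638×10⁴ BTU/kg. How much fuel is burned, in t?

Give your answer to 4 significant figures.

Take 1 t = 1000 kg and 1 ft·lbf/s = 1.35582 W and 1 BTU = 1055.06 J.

9.000×10⁴ ft·lbf/s → 122024 W
120.7 min → 7242 s
E = P × t = 122024 × 7242 = 8.83698×10⁸ J
1.638×10⁴ BTU/kg → 1.72819×10⁷ J/kg
m = E / e_s = 8.83698×10⁸ / 1.72819×10⁷ = 51.1343 kg
In t: 51.1343 / 1000 = 0.0511343 t

0.05113 t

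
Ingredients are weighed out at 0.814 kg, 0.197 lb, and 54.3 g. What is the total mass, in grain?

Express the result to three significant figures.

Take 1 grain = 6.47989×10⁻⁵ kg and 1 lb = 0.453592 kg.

0.814 kg (already kg)
0.197 lb × 0.453592 → 0.0893576 kg
54.3 g × 0.001 → 0.0543 kg
Sum: 0.814 + 0.0893576 + 0.0543 = 0.957658 kg
In grain: 0.957658 / 6.47989×10⁻⁵ = 14778.9 grain

1.48×10⁴ grain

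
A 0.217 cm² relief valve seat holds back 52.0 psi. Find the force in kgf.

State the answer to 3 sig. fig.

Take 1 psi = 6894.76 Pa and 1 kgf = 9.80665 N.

52.0 psi × 6894.76 = 358528 Pa
0.217 cm² × 0.0001 = 2.17×10⁻⁵ m²
F = P × A = 358528 Pa × 2.17×10⁻⁵ m² = 7.78006 N
7.78006 N ÷ (9.80665 N/kgf) = 0.793345 kgf

0.793 kgf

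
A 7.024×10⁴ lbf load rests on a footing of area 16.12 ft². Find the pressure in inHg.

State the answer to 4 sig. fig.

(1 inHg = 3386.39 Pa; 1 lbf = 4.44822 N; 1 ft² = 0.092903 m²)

7.024×10⁴ lbf × 4.44822 → 312443 N
16.12 ft² × 0.092903 → 1.4976 m²
P = F / A = 312443 N / 1.4976 m² = 208629 Pa
208629 Pa ÷ (3386.39 Pa/inHg) = 61.6081 inHg

61.61 inHg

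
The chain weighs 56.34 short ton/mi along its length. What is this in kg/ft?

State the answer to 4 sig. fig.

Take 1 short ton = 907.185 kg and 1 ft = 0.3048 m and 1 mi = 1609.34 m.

9.680 kg/ft

56.34 short ton/mi × 907.185 kg/short ton ÷ 1609.34 m/mi = 31.7589 kg/m
31.7589 kg/m × 0.3048 m/ft = 9.68011 kg/ft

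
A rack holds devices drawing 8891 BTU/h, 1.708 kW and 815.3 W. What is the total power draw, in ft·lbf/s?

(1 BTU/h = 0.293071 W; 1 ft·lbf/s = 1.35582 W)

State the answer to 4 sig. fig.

8891 BTU/h × 0.293071 = 2605.69 W
1.708 kW × 1000 = 1708 W
815.3 W (already W)
Combined: 2605.69 + 1708 + 815.3 = 5128.99 W
In ft·lbf/s: 5128.99 / 1.35582 = 3782.94 ft·lbf/s

3783 ft·lbf/s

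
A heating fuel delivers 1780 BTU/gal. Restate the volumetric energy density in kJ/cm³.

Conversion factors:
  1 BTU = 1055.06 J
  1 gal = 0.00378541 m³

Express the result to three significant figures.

1780 BTU/gal × 1055.06 J/BTU ÷ 0.00378541 m³/gal = 4.96117×10⁸ J/m³
4.96117×10⁸ J/m³ ÷ 1000 J/kJ × 10⁻⁶ m³/cm³ = 0.496117 kJ/cm³

0.496 kJ/cm³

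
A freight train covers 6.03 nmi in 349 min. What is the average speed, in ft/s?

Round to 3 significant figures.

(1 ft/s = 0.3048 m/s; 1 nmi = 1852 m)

6.03 nmi × 1852 = 11167.6 m
349 min × 60 = 20940 s
v = d / t = 11167.6 m / 20940 s = 0.533314 m/s
0.533314 m/s ÷ (0.3048 m/s/ft/s) = 1.74972 ft/s

1.75 ft/s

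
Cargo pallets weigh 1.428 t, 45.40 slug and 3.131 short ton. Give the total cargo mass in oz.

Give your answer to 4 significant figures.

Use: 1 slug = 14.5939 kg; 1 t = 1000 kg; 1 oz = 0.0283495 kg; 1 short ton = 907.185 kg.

1.428 t × 1000 → 1428 kg
45.40 slug × 14.5939 → 662.563 kg
3.131 short ton × 907.185 → 2840.4 kg
Sum: 1428 + 662.563 + 2840.4 = 4930.96 kg
In oz: 4930.96 / 0.0283495 = 173935 oz

1.739×10⁵ oz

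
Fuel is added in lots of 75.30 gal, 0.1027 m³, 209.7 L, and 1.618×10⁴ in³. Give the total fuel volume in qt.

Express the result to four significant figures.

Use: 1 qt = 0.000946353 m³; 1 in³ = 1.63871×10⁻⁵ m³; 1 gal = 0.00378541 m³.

75.30 gal × 0.00378541 = 0.285041 m³
0.1027 m³ (already m³)
209.7 L × 0.001 = 0.2097 m³
1.618×10⁴ in³ × 1.63871×10⁻⁵ = 0.265143 m³
Combined: 0.285041 + 0.1027 + 0.2097 + 0.265143 = 0.862584 m³
In qt: 0.862584 / 0.000946353 = 911.482 qt

911.5 qt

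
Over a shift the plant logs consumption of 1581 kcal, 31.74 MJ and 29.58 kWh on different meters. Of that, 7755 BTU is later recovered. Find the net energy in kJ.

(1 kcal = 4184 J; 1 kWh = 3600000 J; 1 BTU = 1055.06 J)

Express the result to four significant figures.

1.367×10⁵ kJ

1581 kcal × 4184 = 6.6149×10⁶ J
31.74 MJ × 1000000 = 3.174×10⁷ J
29.58 kWh × 3600000 = 1.06488×10⁸ J
7755 BTU × 1055.06 = 8.18199×10⁶ J
Sum: 6.6149×10⁶ + 3.174×10⁷ + 1.06488×10⁸ − 8.18199×10⁶ = 1.36661×10⁸ J
In kJ: 1.36661×10⁸ / 1000 = 136661 kJ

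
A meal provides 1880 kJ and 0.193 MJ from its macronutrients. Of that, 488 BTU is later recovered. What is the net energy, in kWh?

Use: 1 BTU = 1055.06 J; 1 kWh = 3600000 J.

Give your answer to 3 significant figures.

0.433 kWh

1880 kJ × 1000 = 1.88×10⁶ J
0.193 MJ × 1000000 = 193000 J
488 BTU × 1055.06 = 514869 J
Sum: 1.88×10⁶ + 193000 − 514869 = 1.55813×10⁶ J
In kWh: 1.55813×10⁶ / 3600000 = 0.432814 kWh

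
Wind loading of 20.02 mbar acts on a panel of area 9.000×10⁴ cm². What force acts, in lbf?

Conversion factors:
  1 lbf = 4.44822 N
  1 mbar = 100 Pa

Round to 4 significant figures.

4051 lbf

20.02 mbar × 100 → 2002 Pa
9.000×10⁴ cm² × 0.0001 → 9 m²
F = P × A = 2002 Pa × 9 m² = 18018 N
18018 N ÷ (4.44822 N/lbf) = 4050.61 lbf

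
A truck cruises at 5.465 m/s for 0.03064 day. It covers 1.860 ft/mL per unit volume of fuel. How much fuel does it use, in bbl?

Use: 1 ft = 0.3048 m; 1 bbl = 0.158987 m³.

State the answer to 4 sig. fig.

0.03064 day → 2647.3 s
d = v × t = 5.465 × 2647.3 = 14467.5 m
1.860 ft/mL → 566928 m/m³
V = d / (distance per unit fuel) = 14467.5 / 566928 = 0.0255191 m³
In bbl: 0.0255191 / 0.158987 = 0.160511 bbl

0.1605 bbl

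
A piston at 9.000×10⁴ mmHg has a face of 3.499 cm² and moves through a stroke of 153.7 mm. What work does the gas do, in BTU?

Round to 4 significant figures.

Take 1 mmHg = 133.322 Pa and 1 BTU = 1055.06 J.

9.000×10⁴ mmHg → 1.1999×10⁷ Pa
3.499 cm² → 3.499×10⁻⁴ m²
F = P × A = 1.1999×10⁷ × 3.499×10⁻⁴ = 4198.45 N
153.7 mm → 0.1537 m
W = F × d = 4198.45 × 0.1537 = 645.302 J
In BTU: 645.302 / 1055.06 = 0.611626 BTU

0.6116 BTU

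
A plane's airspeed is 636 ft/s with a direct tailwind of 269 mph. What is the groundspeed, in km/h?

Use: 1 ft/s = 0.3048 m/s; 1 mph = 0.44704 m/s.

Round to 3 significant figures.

636 ft/s × 0.3048 = 193.853 m/s
269 mph × 0.44704 = 120.254 m/s
Combined: 193.853 + 120.254 = 314.107 m/s
In km/h: 314.107 / (1/3.6) = 1130.79 km/h

1130 km/h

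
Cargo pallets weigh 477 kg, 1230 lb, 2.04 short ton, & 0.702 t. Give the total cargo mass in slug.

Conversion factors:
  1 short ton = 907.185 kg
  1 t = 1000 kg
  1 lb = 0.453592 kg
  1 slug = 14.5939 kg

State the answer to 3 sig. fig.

477 kg (already kg)
1230 lb × 0.453592 = 557.918 kg
2.04 short ton × 907.185 = 1850.66 kg
0.702 t × 1000 = 702 kg
Total: 477 + 557.918 + 1850.66 + 702 = 3587.58 kg
In slug: 3587.58 / 14.5939 = 245.827 slug

246 slug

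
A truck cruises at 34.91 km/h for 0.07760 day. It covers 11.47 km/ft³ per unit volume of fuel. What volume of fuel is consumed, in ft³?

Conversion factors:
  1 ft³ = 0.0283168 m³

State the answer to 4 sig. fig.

34.91 km/h → 9.69722 m/s
0.07760 day → 6704.64 s
d = v × t = 9.69722 × 6704.64 = 65016.4 m
11.47 km/ft³ → 405060 m/m³
V = d / (distance per unit fuel) = 65016.4 / 405060 = 0.160511 m³
In ft³: 0.160511 / 0.0283168 = 5.6684 ft³

5.668 ft³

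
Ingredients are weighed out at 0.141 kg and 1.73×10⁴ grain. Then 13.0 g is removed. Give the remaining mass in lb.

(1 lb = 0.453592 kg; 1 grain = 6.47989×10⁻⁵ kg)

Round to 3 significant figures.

0.141 kg (already kg)
1.73×10⁴ grain × 6.47989×10⁻⁵ = 1.12102 kg
13.0 g × 0.001 = 0.013 kg
Result: 0.141 + 1.12102 − 0.013 = 1.24902 kg
In lb: 1.24902 / 0.453592 = 2.75362 lb

2.75 lb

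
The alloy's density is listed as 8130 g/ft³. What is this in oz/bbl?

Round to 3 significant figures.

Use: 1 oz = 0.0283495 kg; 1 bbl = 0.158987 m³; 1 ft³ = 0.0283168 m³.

1610 oz/bbl

8130 g/ft³ × 0.001 kg/g ÷ 0.0283168 m³/ft³ = 287.109 kg/m³
287.109 kg/m³ ÷ 0.0283495 kg/oz × 0.158987 m³/bbl = 1610.14 oz/bbl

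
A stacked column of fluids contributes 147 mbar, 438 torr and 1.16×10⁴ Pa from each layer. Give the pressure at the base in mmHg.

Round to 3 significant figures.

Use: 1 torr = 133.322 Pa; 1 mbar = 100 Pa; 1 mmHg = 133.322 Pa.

147 mbar × 100 → 14700 Pa
438 torr × 133.322 → 58395 Pa
1.16×10⁴ Pa (already Pa)
Total: 14700 + 58395 + 11600 = 84695 Pa
In mmHg: 84695 / 133.322 = 635.266 mmHg

635 mmHg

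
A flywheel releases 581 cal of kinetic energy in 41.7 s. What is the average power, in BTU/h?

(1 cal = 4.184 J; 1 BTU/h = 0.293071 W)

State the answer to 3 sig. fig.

199 BTU/h

581 cal × 4.184 = 2430.9 J
P = E / t = 2430.9 J / 41.7 s = 58.295 W
58.295 W ÷ (0.293071 W/BTU/h) = 198.911 BTU/h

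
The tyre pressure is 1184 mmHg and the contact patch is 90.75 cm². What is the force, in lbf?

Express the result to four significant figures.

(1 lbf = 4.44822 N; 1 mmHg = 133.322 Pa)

1184 mmHg × 133.322 = 157853 Pa
90.75 cm² × 0.0001 = 0.009075 m²
F = P × A = 157853 Pa × 0.009075 m² = 1432.52 N
1432.52 N ÷ (4.44822 N/lbf) = 322.043 lbf

322.0 lbf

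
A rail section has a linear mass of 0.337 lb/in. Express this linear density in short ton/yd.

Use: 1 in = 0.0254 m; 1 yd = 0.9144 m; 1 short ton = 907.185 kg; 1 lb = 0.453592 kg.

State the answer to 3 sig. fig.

0.337 lb/in × 0.453592 kg/lb ÷ 0.0254 m/in = 6.01813 kg/m
6.01813 kg/m ÷ 907.185 kg/short ton × 0.9144 m/yd = 0.00606599 short ton/yd

0.00607 short ton/yd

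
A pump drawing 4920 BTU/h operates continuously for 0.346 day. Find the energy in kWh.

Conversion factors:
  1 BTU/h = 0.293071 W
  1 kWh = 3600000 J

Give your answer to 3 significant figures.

4920 BTU/h × 0.293071 → 1441.91 W
0.346 day × 86400 → 29894.4 s
E = P × t = 1441.91 W × 29894.4 s = 4.3105×10⁷ J
4.3105×10⁷ J ÷ (3600000 J/kWh) = 11.9736 kWh

12.0 kWh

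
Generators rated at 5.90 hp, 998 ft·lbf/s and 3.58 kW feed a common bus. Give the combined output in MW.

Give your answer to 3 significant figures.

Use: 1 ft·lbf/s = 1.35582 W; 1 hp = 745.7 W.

0.00933 MW

5.90 hp × 745.7 = 4399.63 W
998 ft·lbf/s × 1.35582 = 1353.11 W
3.58 kW × 1000 = 3580 W
Sum: 4399.63 + 1353.11 + 3580 = 9332.74 W
In MW: 9332.74 / 1000000 = 0.00933274 MW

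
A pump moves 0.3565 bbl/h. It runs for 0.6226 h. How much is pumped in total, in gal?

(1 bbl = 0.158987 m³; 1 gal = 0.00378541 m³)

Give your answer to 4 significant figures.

0.3565 bbl/h → 1.57441×10⁻⁵ m³/s
0.6226 h → 2241.36 s
V = Q × t = 1.57441×10⁻⁵ × 2241.36 = 0.0352882 m³
In gal: 0.0352882 / 0.00378541 = 9.32216 gal

9.322 gal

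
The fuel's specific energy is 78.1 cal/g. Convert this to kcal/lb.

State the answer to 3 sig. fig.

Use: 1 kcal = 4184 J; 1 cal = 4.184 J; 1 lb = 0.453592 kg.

35.4 kcal/lb

78.1 cal/g × 4.184 J/cal ÷ 0.001 kg/g = 326770 J/kg
326770 J/kg ÷ 4184 J/kcal × 0.453592 kg/lb = 35.4255 kcal/lb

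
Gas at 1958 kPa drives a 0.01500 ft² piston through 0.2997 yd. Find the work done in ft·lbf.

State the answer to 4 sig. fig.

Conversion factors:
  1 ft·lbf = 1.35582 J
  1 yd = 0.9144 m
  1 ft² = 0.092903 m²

1958 kPa → 1.958×10⁶ Pa
0.01500 ft² → 0.00139354 m²
F = P × A = 1.958×10⁶ × 0.00139354 = 2728.55 N
0.2997 yd → 0.274046 m
W = F × d = 2728.55 × 0.274046 = 747.748 J
In ft·lbf: 747.748 / 1.35582 = 551.51 ft·lbf

551.5 ft·lbf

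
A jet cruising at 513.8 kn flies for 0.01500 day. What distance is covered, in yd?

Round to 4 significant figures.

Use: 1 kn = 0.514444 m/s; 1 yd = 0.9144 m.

3.746×10⁵ yd

513.8 kn × 0.514444 = 264.321 m/s
0.01500 day × 86400 = 1296 s
d = v × t = 264.321 m/s × 1296 s = 342560 m
342560 m ÷ (0.9144 m/yd) = 374628 yd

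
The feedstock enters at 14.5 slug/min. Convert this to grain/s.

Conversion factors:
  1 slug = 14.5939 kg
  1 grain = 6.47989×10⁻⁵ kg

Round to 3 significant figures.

14.5 slug/min × 14.5939 kg/slug ÷ 60 s/min = 3.52686 kg/s
3.52686 kg/s ÷ 6.47989×10⁻⁵ kg/grain = 54427.8 grain/s

5.44×10⁴ grain/s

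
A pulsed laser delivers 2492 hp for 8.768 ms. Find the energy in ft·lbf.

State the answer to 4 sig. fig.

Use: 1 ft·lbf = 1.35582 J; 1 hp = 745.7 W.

1.202×10⁴ ft·lbf

2492 hp × 745.7 → 1.85828×10⁶ W
8.768 ms × 0.001 → 0.008768 s
E = P × t = 1.85828×10⁶ W × 0.008768 s = 16293.4 J
16293.4 J ÷ (1.35582 J/ft·lbf) = 12017.4 ft·lbf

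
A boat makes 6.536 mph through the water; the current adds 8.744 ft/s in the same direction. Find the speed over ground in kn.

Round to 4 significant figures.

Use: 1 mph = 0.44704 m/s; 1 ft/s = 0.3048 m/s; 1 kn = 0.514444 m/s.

10.86 kn

6.536 mph × 0.44704 → 2.92185 m/s
8.744 ft/s × 0.3048 → 2.66517 m/s
Combined: 2.92185 + 2.66517 = 5.58702 m/s
In kn: 5.58702 / 0.514444 = 10.8603 kn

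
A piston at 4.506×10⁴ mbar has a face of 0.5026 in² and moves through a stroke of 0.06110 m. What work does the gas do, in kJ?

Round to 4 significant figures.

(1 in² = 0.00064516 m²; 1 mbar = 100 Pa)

4.506×10⁴ mbar → 4.506×10⁶ Pa
0.5026 in² → 3.24257×10⁻⁴ m²
F = P × A = 4.506×10⁶ × 3.24257×10⁻⁴ = 1461.1 N
W = F × d = 1461.1 × 0.0611 = 89.2732 J
In kJ: 89.2732 / 1000 = 0.0892732 kJ

0.08927 kJ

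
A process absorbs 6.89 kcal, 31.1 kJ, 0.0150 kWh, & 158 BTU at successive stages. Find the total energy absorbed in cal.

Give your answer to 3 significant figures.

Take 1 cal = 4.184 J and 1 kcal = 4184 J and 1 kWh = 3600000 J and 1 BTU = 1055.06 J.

6.71×10⁴ cal

6.89 kcal × 4184 = 28827.8 J
31.1 kJ × 1000 = 31100 J
0.0150 kWh × 3600000 = 54000 J
158 BTU × 1055.06 = 166699 J
Sum: 28827.8 + 31100 + 54000 + 166699 = 280627 J
In cal: 280627 / 4.184 = 67071.5 cal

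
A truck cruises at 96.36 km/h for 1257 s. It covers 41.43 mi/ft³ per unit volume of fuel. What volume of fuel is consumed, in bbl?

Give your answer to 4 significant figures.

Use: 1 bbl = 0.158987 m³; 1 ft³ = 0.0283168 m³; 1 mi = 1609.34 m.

0.08988 bbl

96.36 km/h → 26.7667 m/s
d = v × t = 26.7667 × 1257 = 33645.7 m
41.43 mi/ft³ → 2.35461×10⁶ m/m³
V = d / (distance per unit fuel) = 33645.7 / 2.35461×10⁶ = 0.0142893 m³
In bbl: 0.0142893 / 0.158987 = 0.0898772 bbl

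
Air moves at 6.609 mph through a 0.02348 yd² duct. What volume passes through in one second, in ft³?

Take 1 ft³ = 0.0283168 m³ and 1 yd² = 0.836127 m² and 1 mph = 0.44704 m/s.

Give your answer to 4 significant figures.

6.609 mph × 0.44704 = 2.95449 m/s
0.02348 yd² × 0.836127 = 0.0196323 m²
V = v × A × t = 2.95449 m/s × 0.0196323 m² × 1 s = 0.0580034 m³
0.0580034 m³ ÷ (0.0283168 m³/ft³) = 2.04837 ft³

2.048 ft³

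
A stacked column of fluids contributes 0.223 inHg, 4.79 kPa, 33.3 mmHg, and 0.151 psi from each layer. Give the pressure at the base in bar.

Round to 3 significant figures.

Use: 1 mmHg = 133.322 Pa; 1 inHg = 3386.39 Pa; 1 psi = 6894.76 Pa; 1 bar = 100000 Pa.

0.223 inHg × 3386.39 = 755.165 Pa
4.79 kPa × 1000 = 4790 Pa
33.3 mmHg × 133.322 = 4439.62 Pa
0.151 psi × 6894.76 = 1041.11 Pa
Sum: 755.165 + 4790 + 4439.62 + 1041.11 = 11025.9 Pa
In bar: 11025.9 / 100000 = 0.110259 bar

0.110 bar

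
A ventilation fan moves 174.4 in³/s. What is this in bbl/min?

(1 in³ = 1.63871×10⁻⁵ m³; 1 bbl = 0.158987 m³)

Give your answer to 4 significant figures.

1.079 bbl/min

174.4 in³/s × 1.63871×10⁻⁵ m³/in³ = 0.00285791 m³/s
0.00285791 m³/s ÷ 0.158987 m³/bbl × 60 s/min = 1.07854 bbl/min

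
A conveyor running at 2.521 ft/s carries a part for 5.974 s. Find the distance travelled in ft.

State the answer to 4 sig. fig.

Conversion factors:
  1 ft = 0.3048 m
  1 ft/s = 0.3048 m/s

15.06 ft

2.521 ft/s × 0.3048 → 0.768401 m/s
d = v × t = 0.768401 m/s × 5.974 s = 4.59043 m
4.59043 m ÷ (0.3048 m/ft) = 15.0605 ft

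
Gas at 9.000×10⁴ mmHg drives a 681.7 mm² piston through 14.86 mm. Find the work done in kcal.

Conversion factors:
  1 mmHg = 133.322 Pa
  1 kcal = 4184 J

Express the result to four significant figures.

9.000×10⁴ mmHg → 1.1999×10⁷ Pa
681.7 mm² → 6.817×10⁻⁴ m²
F = P × A = 1.1999×10⁷ × 6.817×10⁻⁴ = 8179.72 N
14.86 mm → 0.01486 m
W = F × d = 8179.72 × 0.01486 = 121.551 J
In kcal: 121.551 / 4184 = 0.0290514 kcal

0.02905 kcal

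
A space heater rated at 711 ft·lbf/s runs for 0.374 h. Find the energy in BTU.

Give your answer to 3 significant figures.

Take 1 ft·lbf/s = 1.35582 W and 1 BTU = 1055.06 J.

1230 BTU

711 ft·lbf/s × 1.35582 → 963.988 W
0.374 h × 3600 → 1346.4 s
E = P × t = 963.988 W × 1346.4 s = 1.29791×10⁶ J
1.29791×10⁶ J ÷ (1055.06 J/BTU) = 1230.18 BTU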